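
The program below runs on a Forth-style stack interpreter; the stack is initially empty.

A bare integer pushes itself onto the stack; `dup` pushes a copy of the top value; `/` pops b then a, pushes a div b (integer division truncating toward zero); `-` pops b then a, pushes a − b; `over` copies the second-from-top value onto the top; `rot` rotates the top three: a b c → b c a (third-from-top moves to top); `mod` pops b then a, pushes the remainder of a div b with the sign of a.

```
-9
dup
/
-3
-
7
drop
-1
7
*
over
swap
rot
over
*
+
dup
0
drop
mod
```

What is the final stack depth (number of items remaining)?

-9   : -9
dup  : -9 -9
/    : 1
-3   : 1 -3
-    : 4
7    : 4 7
drop : 4
-1   : 4 -1
7    : 4 -1 7
*    : 4 -7
over : 4 -7 4
swap : 4 4 -7
rot  : 4 -7 4
over : 4 -7 4 -7
*    : 4 -7 -28
+    : 4 -35
dup  : 4 -35 -35
0    : 4 -35 -35 0
drop : 4 -35 -35
mod  : 4 0

2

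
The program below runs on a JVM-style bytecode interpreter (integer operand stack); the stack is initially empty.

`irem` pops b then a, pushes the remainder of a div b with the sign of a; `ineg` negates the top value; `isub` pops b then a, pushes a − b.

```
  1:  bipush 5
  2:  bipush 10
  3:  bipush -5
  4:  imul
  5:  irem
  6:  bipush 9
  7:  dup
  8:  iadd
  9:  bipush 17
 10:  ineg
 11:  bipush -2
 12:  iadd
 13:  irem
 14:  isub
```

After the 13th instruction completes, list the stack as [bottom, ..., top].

[5, 18]

bipush 5  : [5]
bipush 10 : [5, 10]
bipush -5 : [5, 10, -5]
imul      : [5, -50]
irem      : [5]
bipush 9  : [5, 9]
dup       : [5, 9, 9]
iadd      : [5, 18]
bipush 17 : [5, 18, 17]
ineg      : [5, 18, -17]
bipush -2 : [5, 18, -17, -2]
iadd      : [5, 18, -19]
irem      : [5, 18]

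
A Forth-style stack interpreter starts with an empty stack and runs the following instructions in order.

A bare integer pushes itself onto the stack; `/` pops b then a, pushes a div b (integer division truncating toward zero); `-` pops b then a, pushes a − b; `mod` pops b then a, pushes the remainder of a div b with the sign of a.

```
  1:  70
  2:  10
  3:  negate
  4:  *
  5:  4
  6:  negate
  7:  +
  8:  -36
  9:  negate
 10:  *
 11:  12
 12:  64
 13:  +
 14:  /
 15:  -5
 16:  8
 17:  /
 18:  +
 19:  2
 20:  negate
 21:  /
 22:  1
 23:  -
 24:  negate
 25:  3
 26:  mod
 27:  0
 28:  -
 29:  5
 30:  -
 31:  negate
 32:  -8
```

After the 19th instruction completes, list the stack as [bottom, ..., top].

70     : 70
10     : 70 10
negate : 70 -10
*      : -700
4      : -700 4
negate : -700 -4
+      : -704
-36    : -704 -36
negate : -704 36
*      : -25344
12     : -25344 12
64     : -25344 12 64
+      : -25344 76
/      : -333
-5     : -333 -5
8      : -333 -5 8
/      : -333 0
+      : -333
2      : -333 2

[-333, 2]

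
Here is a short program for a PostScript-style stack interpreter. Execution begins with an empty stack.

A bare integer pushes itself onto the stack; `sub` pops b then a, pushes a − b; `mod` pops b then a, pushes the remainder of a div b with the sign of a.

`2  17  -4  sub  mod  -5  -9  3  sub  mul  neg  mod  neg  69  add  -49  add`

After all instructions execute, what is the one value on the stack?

18

2   -> [2]
17  -> [2, 17]
-4  -> [2, 17, -4]
sub -> [2, 21]
mod -> [2]
-5  -> [2, -5]
-9  -> [2, -5, -9]
3   -> [2, -5, -9, 3]
sub -> [2, -5, -12]
mul -> [2, 60]
neg -> [2, -60]
mod -> [2]
neg -> [-2]
69  -> [-2, 69]
add -> [67]
-49 -> [67, -49]
add -> [18]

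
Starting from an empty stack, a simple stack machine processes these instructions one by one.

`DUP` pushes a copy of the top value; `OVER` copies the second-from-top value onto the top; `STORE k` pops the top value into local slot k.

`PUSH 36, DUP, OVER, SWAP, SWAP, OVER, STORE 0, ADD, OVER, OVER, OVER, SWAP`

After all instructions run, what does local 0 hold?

36

PUSH 36  [36]
DUP      [36, 36]
OVER     [36, 36, 36]
SWAP     [36, 36, 36]
SWAP     [36, 36, 36]
OVER     [36, 36, 36, 36]
STORE 0  [36, 36, 36]
ADD      [36, 72]
OVER     [36, 72, 36]
OVER     [36, 72, 36, 72]
OVER     [36, 72, 36, 72, 36]
SWAP     [36, 72, 36, 36, 72]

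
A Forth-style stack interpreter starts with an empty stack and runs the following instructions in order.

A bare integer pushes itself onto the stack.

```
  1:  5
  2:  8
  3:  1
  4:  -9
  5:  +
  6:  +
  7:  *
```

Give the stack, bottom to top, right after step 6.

[5, 0]

5  -> 5
8  -> 5 8
1  -> 5 8 1
-9 -> 5 8 1 -9
+  -> 5 8 -8
+  -> 5 0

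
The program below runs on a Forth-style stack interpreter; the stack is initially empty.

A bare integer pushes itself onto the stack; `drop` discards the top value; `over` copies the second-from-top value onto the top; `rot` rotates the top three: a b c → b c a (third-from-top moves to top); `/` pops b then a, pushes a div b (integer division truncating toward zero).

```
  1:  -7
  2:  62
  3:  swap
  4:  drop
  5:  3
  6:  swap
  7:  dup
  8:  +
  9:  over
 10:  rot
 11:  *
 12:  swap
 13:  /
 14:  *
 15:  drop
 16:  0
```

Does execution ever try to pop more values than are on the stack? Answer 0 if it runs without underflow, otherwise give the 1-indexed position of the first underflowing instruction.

-7   -> [-7]
62   -> [-7, 62]
swap -> [62, -7]
drop -> [62]
3    -> [62, 3]
swap -> [3, 62]
dup  -> [3, 62, 62]
+    -> [3, 124]
over -> [3, 124, 3]
rot  -> [124, 3, 3]
*    -> [124, 9]
swap -> [9, 124]
/    -> [0]
*  — needs 2 operands, stack has 1 → underflow

14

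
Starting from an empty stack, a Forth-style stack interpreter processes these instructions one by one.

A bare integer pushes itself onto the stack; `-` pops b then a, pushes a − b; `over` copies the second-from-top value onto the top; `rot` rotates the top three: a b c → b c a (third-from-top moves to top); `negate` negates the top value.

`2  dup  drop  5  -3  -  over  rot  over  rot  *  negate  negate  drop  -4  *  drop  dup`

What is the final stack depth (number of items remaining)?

2

2      -> [2]
dup    -> [2, 2]
drop   -> [2]
5      -> [2, 5]
-3     -> [2, 5, -3]
-      -> [2, 8]
over   -> [2, 8, 2]
rot    -> [8, 2, 2]
over   -> [8, 2, 2, 2]
rot    -> [8, 2, 2, 2]
*      -> [8, 2, 4]
negate -> [8, 2, -4]
negate -> [8, 2, 4]
drop   -> [8, 2]
-4     -> [8, 2, -4]
*      -> [8, -8]
drop   -> [8]
dup    -> [8, 8]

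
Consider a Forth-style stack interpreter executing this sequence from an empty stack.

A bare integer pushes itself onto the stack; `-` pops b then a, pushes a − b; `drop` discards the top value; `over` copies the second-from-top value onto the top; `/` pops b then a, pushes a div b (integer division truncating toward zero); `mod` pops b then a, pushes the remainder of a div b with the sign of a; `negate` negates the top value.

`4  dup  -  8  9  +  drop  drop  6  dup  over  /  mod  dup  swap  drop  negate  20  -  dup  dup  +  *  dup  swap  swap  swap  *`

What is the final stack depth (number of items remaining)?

4      → [4]
dup    → [4, 4]
-      → [0]
8      → [0, 8]
9      → [0, 8, 9]
+      → [0, 17]
drop   → [0]
drop   → []
6      → [6]
dup    → [6, 6]
over   → [6, 6, 6]
/      → [6, 1]
mod    → [0]
dup    → [0, 0]
swap   → [0, 0]
drop   → [0]
negate → [0]
20     → [0, 20]
-      → [-20]
dup    → [-20, -20]
dup    → [-20, -20, -20]
+      → [-20, -40]
*      → [800]
dup    → [800, 800]
swap   → [800, 800]
swap   → [800, 800]
swap   → [800, 800]
*      → [640000]

1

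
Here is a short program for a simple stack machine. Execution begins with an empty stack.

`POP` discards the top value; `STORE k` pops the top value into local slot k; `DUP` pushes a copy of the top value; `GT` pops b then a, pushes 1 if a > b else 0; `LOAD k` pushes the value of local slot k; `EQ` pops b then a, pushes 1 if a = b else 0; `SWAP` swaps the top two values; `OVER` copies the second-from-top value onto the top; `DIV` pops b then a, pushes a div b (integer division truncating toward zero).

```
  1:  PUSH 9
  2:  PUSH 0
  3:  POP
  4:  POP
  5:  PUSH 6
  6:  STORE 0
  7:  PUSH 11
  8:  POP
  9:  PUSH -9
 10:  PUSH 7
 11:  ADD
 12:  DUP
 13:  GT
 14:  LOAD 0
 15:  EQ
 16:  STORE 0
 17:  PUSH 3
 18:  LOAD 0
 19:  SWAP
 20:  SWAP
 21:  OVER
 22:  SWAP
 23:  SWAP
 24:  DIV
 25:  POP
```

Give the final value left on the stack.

PUSH 9  → [9]
PUSH 0  → [9, 0]
POP     → [9]
POP     → []
PUSH 6  → [6]
STORE 0 → []
PUSH 11 → [11]
POP     → []
PUSH -9 → [-9]
PUSH 7  → [-9, 7]
ADD     → [-2]
DUP     → [-2, -2]
GT      → [0]
LOAD 0  → [0, 6]
EQ      → [0]
STORE 0 → []
PUSH 3  → [3]
LOAD 0  → [3, 0]
SWAP    → [0, 3]
SWAP    → [3, 0]
OVER    → [3, 0, 3]
SWAP    → [3, 3, 0]
SWAP    → [3, 0, 3]
DIV     → [3, 0]
POP     → [3]

3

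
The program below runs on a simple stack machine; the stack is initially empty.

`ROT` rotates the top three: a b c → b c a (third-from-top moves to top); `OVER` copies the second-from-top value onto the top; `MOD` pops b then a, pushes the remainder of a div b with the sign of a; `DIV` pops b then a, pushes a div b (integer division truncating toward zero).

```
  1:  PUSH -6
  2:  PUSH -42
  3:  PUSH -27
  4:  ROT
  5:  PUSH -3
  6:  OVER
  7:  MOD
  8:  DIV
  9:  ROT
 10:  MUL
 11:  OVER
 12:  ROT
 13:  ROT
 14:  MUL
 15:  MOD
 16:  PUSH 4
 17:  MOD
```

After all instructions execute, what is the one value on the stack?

PUSH -6  -> -6
PUSH -42 -> -6 -42
PUSH -27 -> -6 -42 -27
ROT      -> -42 -27 -6
PUSH -3  -> -42 -27 -6 -3
OVER     -> -42 -27 -6 -3 -6
MOD      -> -42 -27 -6 -3
DIV      -> -42 -27 2
ROT      -> -27 2 -42
MUL      -> -27 -84
OVER     -> -27 -84 -27
ROT      -> -84 -27 -27
ROT      -> -27 -27 -84
MUL      -> -27 2268
MOD      -> -27
PUSH 4   -> -27 4
MOD      -> -3

-3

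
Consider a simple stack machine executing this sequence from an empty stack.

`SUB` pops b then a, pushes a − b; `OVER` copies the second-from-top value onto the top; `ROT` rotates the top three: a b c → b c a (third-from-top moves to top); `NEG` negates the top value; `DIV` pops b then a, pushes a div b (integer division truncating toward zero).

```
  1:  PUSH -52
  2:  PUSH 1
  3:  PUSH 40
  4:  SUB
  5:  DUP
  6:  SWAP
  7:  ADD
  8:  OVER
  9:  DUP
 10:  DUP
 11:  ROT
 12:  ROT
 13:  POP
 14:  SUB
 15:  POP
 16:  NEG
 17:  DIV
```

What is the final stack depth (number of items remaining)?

1

PUSH -52 → -52
PUSH 1   → -52 1
PUSH 40  → -52 1 40
SUB      → -52 -39
DUP      → -52 -39 -39
SWAP     → -52 -39 -39
ADD      → -52 -78
OVER     → -52 -78 -52
DUP      → -52 -78 -52 -52
DUP      → -52 -78 -52 -52 -52
ROT      → -52 -78 -52 -52 -52
ROT      → -52 -78 -52 -52 -52
POP      → -52 -78 -52 -52
SUB      → -52 -78 0
POP      → -52 -78
NEG      → -52 78
DIV      → 0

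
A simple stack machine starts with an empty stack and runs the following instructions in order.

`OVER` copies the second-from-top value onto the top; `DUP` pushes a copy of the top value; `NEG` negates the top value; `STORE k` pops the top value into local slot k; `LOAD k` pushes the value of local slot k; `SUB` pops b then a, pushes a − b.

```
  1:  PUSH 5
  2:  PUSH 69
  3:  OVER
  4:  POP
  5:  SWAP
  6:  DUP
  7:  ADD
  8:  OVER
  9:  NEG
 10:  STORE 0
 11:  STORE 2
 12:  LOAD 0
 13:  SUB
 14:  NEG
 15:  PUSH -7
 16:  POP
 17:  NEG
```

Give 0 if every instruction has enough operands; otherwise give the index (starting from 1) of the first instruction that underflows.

0

PUSH 5  -> [5]
PUSH 69 -> [5, 69]
OVER    -> [5, 69, 5]
POP     -> [5, 69]
SWAP    -> [69, 5]
DUP     -> [69, 5, 5]
ADD     -> [69, 10]
OVER    -> [69, 10, 69]
NEG     -> [69, 10, -69]
STORE 0 -> [69, 10]
STORE 2 -> [69]
LOAD 0  -> [69, -69]
SUB     -> [138]
NEG     -> [-138]
PUSH -7 -> [-138, -7]
POP     -> [-138]
NEG     -> [138]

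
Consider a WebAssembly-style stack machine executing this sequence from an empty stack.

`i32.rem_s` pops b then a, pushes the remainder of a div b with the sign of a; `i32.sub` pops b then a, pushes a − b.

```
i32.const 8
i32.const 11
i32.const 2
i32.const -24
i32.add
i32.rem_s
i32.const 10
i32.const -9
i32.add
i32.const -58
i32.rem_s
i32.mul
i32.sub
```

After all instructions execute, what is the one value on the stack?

-3

i32.const 8   → 8
i32.const 11  → 8 11
i32.const 2   → 8 11 2
i32.const -24 → 8 11 2 -24
i32.add       → 8 11 -22
i32.rem_s     → 8 11
i32.const 10  → 8 11 10
i32.const -9  → 8 11 10 -9
i32.add       → 8 11 1
i32.const -58 → 8 11 1 -58
i32.rem_s     → 8 11 1
i32.mul       → 8 11
i32.sub       → -3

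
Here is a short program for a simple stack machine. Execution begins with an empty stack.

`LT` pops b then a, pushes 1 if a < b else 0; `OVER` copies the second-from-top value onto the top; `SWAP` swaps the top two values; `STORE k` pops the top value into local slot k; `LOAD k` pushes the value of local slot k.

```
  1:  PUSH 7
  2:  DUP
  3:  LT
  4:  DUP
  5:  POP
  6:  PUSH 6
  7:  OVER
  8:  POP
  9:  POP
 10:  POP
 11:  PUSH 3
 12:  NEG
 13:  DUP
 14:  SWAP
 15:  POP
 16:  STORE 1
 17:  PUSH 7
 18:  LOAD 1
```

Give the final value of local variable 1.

PUSH 7  -> 7
DUP     -> 7 7
LT      -> 0
DUP     -> 0 0
POP     -> 0
PUSH 6  -> 0 6
OVER    -> 0 6 0
POP     -> 0 6
POP     -> 0
POP     -> (empty)
PUSH 3  -> 3
NEG     -> -3
DUP     -> -3 -3
SWAP    -> -3 -3
POP     -> -3
STORE 1 -> (empty)
PUSH 7  -> 7
LOAD 1  -> 7 -3

-3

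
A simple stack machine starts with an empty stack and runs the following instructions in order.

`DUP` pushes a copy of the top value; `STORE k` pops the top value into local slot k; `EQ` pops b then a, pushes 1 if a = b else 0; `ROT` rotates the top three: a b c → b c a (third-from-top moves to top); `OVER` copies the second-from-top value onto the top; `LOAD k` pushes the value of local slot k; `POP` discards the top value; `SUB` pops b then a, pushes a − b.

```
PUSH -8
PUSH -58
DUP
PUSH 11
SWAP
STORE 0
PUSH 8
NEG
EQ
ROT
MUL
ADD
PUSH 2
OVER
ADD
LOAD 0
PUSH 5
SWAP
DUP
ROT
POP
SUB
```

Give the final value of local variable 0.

PUSH -8  → [-8]
PUSH -58 → [-8, -58]
DUP      → [-8, -58, -58]
PUSH 11  → [-8, -58, -58, 11]
SWAP     → [-8, -58, 11, -58]
STORE 0  → [-8, -58, 11]
PUSH 8   → [-8, -58, 11, 8]
NEG      → [-8, -58, 11, -8]
EQ       → [-8, -58, 0]
ROT      → [-58, 0, -8]
MUL      → [-58, 0]
ADD      → [-58]
PUSH 2   → [-58, 2]
OVER     → [-58, 2, -58]
ADD      → [-58, -56]
LOAD 0   → [-58, -56, -58]
PUSH 5   → [-58, -56, -58, 5]
SWAP     → [-58, -56, 5, -58]
DUP      → [-58, -56, 5, -58, -58]
ROT      → [-58, -56, -58, -58, 5]
POP      → [-58, -56, -58, -58]
SUB      → [-58, -56, 0]

-58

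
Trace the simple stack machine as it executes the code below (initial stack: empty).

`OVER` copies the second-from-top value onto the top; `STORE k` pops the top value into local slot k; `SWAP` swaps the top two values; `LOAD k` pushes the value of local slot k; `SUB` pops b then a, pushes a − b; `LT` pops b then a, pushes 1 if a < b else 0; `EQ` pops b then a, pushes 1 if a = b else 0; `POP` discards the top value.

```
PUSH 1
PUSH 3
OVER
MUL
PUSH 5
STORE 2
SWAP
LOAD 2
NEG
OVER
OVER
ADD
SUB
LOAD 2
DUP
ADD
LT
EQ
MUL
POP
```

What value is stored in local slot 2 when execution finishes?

5

PUSH 1  : 1
PUSH 3  : 1 3
OVER    : 1 3 1
MUL     : 1 3
PUSH 5  : 1 3 5
STORE 2 : 1 3
SWAP    : 3 1
LOAD 2  : 3 1 5
NEG     : 3 1 -5
OVER    : 3 1 -5 1
OVER    : 3 1 -5 1 -5
ADD     : 3 1 -5 -4
SUB     : 3 1 -1
LOAD 2  : 3 1 -1 5
DUP     : 3 1 -1 5 5
ADD     : 3 1 -1 10
LT      : 3 1 1
EQ      : 3 1
MUL     : 3
POP     : (empty)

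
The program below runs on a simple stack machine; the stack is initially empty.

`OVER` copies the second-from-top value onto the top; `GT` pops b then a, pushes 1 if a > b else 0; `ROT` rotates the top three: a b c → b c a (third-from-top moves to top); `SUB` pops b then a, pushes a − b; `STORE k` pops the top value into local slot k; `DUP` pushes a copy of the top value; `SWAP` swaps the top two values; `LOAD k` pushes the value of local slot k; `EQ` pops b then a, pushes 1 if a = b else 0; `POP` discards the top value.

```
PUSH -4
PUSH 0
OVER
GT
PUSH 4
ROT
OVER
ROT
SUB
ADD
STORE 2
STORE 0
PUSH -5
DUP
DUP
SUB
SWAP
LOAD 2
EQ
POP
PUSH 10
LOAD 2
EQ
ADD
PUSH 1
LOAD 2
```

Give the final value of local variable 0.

PUSH -4 → [-4]
PUSH 0  → [-4, 0]
OVER    → [-4, 0, -4]
GT      → [-4, 1]
PUSH 4  → [-4, 1, 4]
ROT     → [1, 4, -4]
OVER    → [1, 4, -4, 4]
ROT     → [1, -4, 4, 4]
SUB     → [1, -4, 0]
ADD     → [1, -4]
STORE 2 → [1]
STORE 0 → []
PUSH -5 → [-5]
DUP     → [-5, -5]
DUP     → [-5, -5, -5]
SUB     → [-5, 0]
SWAP    → [0, -5]
LOAD 2  → [0, -5, -4]
EQ      → [0, 0]
POP     → [0]
PUSH 10 → [0, 10]
LOAD 2  → [0, 10, -4]
EQ      → [0, 0]
ADD     → [0]
PUSH 1  → [0, 1]
LOAD 2  → [0, 1, -4]

1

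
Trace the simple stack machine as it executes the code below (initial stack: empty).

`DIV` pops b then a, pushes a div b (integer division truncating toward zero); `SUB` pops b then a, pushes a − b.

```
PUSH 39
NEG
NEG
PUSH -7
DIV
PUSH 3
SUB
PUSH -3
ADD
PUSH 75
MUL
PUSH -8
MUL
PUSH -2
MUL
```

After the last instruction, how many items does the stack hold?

1

PUSH 39 → [39]
NEG     → [-39]
NEG     → [39]
PUSH -7 → [39, -7]
DIV     → [-5]
PUSH 3  → [-5, 3]
SUB     → [-8]
PUSH -3 → [-8, -3]
ADD     → [-11]
PUSH 75 → [-11, 75]
MUL     → [-825]
PUSH -8 → [-825, -8]
MUL     → [6600]
PUSH -2 → [6600, -2]
MUL     → [-13200]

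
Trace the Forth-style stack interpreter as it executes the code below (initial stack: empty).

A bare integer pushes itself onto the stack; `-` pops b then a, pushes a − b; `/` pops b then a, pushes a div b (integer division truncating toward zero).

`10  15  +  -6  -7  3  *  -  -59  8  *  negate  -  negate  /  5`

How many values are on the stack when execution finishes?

2

10      10
15      10 15
+       25
-6      25 -6
-7      25 -6 -7
3       25 -6 -7 3
*       25 -6 -21
-       25 15
-59     25 15 -59
8       25 15 -59 8
*       25 15 -472
negate  25 15 472
-       25 -457
negate  25 457
/       0
5       0 5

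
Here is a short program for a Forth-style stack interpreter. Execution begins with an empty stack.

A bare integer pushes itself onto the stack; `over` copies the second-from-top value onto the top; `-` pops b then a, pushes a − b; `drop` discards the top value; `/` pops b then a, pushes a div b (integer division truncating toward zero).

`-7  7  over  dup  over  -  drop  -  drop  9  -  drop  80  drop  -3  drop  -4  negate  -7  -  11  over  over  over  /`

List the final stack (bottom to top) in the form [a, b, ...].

[11, 11, 11, 1]

-7     → [-7]
7      → [-7, 7]
over   → [-7, 7, -7]
dup    → [-7, 7, -7, -7]
over   → [-7, 7, -7, -7, -7]
-      → [-7, 7, -7, 0]
drop   → [-7, 7, -7]
-      → [-7, 14]
drop   → [-7]
9      → [-7, 9]
-      → [-16]
drop   → []
80     → [80]
drop   → []
-3     → [-3]
drop   → []
-4     → [-4]
negate → [4]
-7     → [4, -7]
-      → [11]
11     → [11, 11]
over   → [11, 11, 11]
over   → [11, 11, 11, 11]
over   → [11, 11, 11, 11, 11]
/      → [11, 11, 11, 1]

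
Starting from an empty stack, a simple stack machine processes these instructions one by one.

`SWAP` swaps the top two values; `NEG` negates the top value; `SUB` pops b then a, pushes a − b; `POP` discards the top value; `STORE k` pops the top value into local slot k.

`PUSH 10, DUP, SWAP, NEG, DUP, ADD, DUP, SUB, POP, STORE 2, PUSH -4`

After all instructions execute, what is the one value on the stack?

PUSH 10 : [10]
DUP     : [10, 10]
SWAP    : [10, 10]
NEG     : [10, -10]
DUP     : [10, -10, -10]
ADD     : [10, -20]
DUP     : [10, -20, -20]
SUB     : [10, 0]
POP     : [10]
STORE 2 : []
PUSH -4 : [-4]

-4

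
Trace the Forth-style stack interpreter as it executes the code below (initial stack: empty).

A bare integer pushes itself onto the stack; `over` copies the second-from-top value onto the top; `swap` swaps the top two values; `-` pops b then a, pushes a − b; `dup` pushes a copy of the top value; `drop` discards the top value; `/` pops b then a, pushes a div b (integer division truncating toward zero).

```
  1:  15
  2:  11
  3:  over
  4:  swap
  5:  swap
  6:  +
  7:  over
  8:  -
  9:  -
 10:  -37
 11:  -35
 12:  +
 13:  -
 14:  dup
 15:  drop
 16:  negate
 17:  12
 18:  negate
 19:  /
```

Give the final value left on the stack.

6

15     : 15
11     : 15 11
over   : 15 11 15
swap   : 15 15 11
swap   : 15 11 15
+      : 15 26
over   : 15 26 15
-      : 15 11
-      : 4
-37    : 4 -37
-35    : 4 -37 -35
+      : 4 -72
-      : 76
dup    : 76 76
drop   : 76
negate : -76
12     : -76 12
negate : -76 -12
/      : 6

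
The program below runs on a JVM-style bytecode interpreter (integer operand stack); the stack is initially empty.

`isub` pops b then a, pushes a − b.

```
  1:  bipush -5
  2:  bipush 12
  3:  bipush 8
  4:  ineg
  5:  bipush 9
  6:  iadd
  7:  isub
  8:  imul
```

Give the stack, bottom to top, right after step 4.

[-5, 12, -8]

bipush -5  [-5]
bipush 12  [-5, 12]
bipush 8   [-5, 12, 8]
ineg       [-5, 12, -8]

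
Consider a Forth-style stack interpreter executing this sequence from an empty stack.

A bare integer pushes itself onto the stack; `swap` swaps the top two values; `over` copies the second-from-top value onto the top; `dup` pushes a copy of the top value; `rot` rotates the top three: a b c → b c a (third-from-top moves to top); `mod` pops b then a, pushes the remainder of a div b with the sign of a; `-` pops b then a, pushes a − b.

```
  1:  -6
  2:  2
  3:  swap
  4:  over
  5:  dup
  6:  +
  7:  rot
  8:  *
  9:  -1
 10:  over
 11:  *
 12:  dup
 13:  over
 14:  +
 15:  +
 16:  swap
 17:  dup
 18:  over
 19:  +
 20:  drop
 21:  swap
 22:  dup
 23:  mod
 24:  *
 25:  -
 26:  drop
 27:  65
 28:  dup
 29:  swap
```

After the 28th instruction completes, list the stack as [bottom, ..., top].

-6    -6
2     -6 2
swap  2 -6
over  2 -6 2
dup   2 -6 2 2
+     2 -6 4
rot   -6 4 2
*     -6 8
-1    -6 8 -1
over  -6 8 -1 8
*     -6 8 -8
dup   -6 8 -8 -8
over  -6 8 -8 -8 -8
+     -6 8 -8 -16
+     -6 8 -24
swap  -6 -24 8
dup   -6 -24 8 8
over  -6 -24 8 8 8
+     -6 -24 8 16
drop  -6 -24 8
swap  -6 8 -24
dup   -6 8 -24 -24
mod   -6 8 0
*     -6 0
-     -6
drop  (empty)
65    65
dup   65 65

[65, 65]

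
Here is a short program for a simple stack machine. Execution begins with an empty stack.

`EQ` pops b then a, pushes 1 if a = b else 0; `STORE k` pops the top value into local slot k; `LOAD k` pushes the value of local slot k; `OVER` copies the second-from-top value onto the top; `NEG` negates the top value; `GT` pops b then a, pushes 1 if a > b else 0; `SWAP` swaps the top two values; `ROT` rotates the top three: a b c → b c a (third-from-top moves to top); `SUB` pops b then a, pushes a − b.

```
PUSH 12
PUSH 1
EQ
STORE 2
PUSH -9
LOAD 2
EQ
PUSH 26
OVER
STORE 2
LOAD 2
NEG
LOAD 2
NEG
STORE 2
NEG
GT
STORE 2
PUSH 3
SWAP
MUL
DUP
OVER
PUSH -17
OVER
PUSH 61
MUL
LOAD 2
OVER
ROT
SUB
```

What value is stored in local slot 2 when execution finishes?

1

PUSH 12  -> 12
PUSH 1   -> 12 1
EQ       -> 0
STORE 2  -> (empty)
PUSH -9  -> -9
LOAD 2   -> -9 0
EQ       -> 0
PUSH 26  -> 0 26
OVER     -> 0 26 0
STORE 2  -> 0 26
LOAD 2   -> 0 26 0
NEG      -> 0 26 0
LOAD 2   -> 0 26 0 0
NEG      -> 0 26 0 0
STORE 2  -> 0 26 0
NEG      -> 0 26 0
GT       -> 0 1
STORE 2  -> 0
PUSH 3   -> 0 3
SWAP     -> 3 0
MUL      -> 0
DUP      -> 0 0
OVER     -> 0 0 0
PUSH -17 -> 0 0 0 -17
OVER     -> 0 0 0 -17 0
PUSH 61  -> 0 0 0 -17 0 61
MUL      -> 0 0 0 -17 0
LOAD 2   -> 0 0 0 -17 0 1
OVER     -> 0 0 0 -17 0 1 0
ROT      -> 0 0 0 -17 1 0 0
SUB      -> 0 0 0 -17 1 0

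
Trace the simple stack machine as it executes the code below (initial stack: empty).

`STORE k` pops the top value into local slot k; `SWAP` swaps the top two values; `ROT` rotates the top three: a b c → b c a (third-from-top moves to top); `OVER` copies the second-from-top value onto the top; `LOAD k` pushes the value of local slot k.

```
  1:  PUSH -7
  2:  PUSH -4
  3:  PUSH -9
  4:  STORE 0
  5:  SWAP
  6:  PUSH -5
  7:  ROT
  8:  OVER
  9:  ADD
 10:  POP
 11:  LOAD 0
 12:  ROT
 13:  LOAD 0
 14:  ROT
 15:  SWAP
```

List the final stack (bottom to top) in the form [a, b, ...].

PUSH -7 → -7
PUSH -4 → -7 -4
PUSH -9 → -7 -4 -9
STORE 0 → -7 -4
SWAP    → -4 -7
PUSH -5 → -4 -7 -5
ROT     → -7 -5 -4
OVER    → -7 -5 -4 -5
ADD     → -7 -5 -9
POP     → -7 -5
LOAD 0  → -7 -5 -9
ROT     → -5 -9 -7
LOAD 0  → -5 -9 -7 -9
ROT     → -5 -7 -9 -9
SWAP    → -5 -7 -9 -9

[-5, -7, -9, -9]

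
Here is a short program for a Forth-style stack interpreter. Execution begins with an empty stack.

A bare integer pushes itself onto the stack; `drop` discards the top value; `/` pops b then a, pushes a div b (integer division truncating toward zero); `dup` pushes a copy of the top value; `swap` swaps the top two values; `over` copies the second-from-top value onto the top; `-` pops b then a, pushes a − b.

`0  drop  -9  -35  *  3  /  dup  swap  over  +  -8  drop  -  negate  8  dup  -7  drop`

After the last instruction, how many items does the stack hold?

0      -> [0]
drop   -> []
-9     -> [-9]
-35    -> [-9, -35]
*      -> [315]
3      -> [315, 3]
/      -> [105]
dup    -> [105, 105]
swap   -> [105, 105]
over   -> [105, 105, 105]
+      -> [105, 210]
-8     -> [105, 210, -8]
drop   -> [105, 210]
-      -> [-105]
negate -> [105]
8      -> [105, 8]
dup    -> [105, 8, 8]
-7     -> [105, 8, 8, -7]
drop   -> [105, 8, 8]

3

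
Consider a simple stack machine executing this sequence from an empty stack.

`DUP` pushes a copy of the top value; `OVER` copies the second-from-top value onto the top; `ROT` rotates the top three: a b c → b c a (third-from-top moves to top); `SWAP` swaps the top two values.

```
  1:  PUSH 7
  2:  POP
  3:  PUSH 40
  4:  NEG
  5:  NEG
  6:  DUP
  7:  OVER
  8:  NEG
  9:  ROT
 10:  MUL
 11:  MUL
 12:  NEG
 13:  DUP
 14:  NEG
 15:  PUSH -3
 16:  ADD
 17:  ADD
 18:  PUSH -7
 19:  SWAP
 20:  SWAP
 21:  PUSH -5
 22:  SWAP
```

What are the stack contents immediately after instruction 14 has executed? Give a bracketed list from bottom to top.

[64000, -64000]

PUSH 7  -> 7
POP     -> (empty)
PUSH 40 -> 40
NEG     -> -40
NEG     -> 40
DUP     -> 40 40
OVER    -> 40 40 40
NEG     -> 40 40 -40
ROT     -> 40 -40 40
MUL     -> 40 -1600
MUL     -> -64000
NEG     -> 64000
DUP     -> 64000 64000
NEG     -> 64000 -64000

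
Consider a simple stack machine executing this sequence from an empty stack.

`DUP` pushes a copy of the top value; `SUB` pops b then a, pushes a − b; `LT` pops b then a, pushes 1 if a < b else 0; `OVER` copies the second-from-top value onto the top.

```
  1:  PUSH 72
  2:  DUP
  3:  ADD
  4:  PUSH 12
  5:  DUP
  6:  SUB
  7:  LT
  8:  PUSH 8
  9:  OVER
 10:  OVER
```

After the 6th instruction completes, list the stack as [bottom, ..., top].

PUSH 72  72
DUP      72 72
ADD      144
PUSH 12  144 12
DUP      144 12 12
SUB      144 0

[144, 0]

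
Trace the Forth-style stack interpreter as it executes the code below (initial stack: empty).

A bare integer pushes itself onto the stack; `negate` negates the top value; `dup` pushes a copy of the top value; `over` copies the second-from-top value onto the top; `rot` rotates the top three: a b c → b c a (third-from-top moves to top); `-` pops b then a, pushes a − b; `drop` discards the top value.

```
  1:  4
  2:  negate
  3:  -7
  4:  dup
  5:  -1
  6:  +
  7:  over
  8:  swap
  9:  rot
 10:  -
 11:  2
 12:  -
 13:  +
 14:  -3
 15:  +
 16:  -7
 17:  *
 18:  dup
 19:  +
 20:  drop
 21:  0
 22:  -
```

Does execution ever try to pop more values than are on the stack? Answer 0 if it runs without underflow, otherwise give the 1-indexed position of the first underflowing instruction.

4      → 4
negate → -4
-7     → -4 -7
dup    → -4 -7 -7
-1     → -4 -7 -7 -1
+      → -4 -7 -8
over   → -4 -7 -8 -7
swap   → -4 -7 -7 -8
rot    → -4 -7 -8 -7
-      → -4 -7 -1
2      → -4 -7 -1 2
-      → -4 -7 -3
+      → -4 -10
-3     → -4 -10 -3
+      → -4 -13
-7     → -4 -13 -7
*      → -4 91
dup    → -4 91 91
+      → -4 182
drop   → -4
0      → -4 0
-      → -4

0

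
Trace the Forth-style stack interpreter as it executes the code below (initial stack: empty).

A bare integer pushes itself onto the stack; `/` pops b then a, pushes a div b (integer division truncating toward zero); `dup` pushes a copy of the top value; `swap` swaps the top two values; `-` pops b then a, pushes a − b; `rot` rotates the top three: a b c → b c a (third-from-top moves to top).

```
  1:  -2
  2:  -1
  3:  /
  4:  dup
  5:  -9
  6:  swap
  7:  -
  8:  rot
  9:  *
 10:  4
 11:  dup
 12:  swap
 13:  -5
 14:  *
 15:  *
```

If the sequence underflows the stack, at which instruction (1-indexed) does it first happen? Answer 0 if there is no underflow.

-2   → [-2]
-1   → [-2, -1]
/    → [2]
dup  → [2, 2]
-9   → [2, 2, -9]
swap → [2, -9, 2]
-    → [2, -11]
rot  — needs 3 operands, stack has 2 → underflow

8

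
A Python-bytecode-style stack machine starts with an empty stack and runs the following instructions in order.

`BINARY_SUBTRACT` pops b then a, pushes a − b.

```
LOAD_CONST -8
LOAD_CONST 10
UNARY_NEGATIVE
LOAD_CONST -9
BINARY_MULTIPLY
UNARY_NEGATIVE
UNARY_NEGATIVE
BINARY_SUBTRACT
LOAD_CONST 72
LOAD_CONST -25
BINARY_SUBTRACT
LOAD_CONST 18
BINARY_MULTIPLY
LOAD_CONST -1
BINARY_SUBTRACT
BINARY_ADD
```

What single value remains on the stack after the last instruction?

LOAD_CONST -8   -> [-8]
LOAD_CONST 10   -> [-8, 10]
UNARY_NEGATIVE  -> [-8, -10]
LOAD_CONST -9   -> [-8, -10, -9]
BINARY_MULTIPLY -> [-8, 90]
UNARY_NEGATIVE  -> [-8, -90]
UNARY_NEGATIVE  -> [-8, 90]
BINARY_SUBTRACT -> [-98]
LOAD_CONST 72   -> [-98, 72]
LOAD_CONST -25  -> [-98, 72, -25]
BINARY_SUBTRACT -> [-98, 97]
LOAD_CONST 18   -> [-98, 97, 18]
BINARY_MULTIPLY -> [-98, 1746]
LOAD_CONST -1   -> [-98, 1746, -1]
BINARY_SUBTRACT -> [-98, 1747]
BINARY_ADD      -> [1649]

1649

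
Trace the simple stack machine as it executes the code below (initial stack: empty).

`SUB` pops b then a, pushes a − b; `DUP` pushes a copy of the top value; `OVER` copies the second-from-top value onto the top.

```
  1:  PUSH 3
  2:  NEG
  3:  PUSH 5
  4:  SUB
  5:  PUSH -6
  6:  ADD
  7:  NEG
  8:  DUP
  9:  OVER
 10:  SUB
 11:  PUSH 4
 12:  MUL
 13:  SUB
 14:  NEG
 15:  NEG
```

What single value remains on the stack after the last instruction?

PUSH 3  → [3]
NEG     → [-3]
PUSH 5  → [-3, 5]
SUB     → [-8]
PUSH -6 → [-8, -6]
ADD     → [-14]
NEG     → [14]
DUP     → [14, 14]
OVER    → [14, 14, 14]
SUB     → [14, 0]
PUSH 4  → [14, 0, 4]
MUL     → [14, 0]
SUB     → [14]
NEG     → [-14]
NEG     → [14]

14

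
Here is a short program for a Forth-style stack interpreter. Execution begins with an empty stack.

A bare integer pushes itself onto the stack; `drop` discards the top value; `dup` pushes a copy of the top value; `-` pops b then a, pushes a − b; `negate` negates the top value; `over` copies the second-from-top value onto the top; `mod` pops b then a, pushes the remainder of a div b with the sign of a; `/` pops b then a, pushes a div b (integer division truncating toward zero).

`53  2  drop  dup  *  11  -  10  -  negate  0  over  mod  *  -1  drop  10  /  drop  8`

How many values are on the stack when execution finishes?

1

53     → 53
2      → 53 2
drop   → 53
dup    → 53 53
*      → 2809
11     → 2809 11
-      → 2798
10     → 2798 10
-      → 2788
negate → -2788
0      → -2788 0
over   → -2788 0 -2788
mod    → -2788 0
*      → 0
-1     → 0 -1
drop   → 0
10     → 0 10
/      → 0
drop   → (empty)
8      → 8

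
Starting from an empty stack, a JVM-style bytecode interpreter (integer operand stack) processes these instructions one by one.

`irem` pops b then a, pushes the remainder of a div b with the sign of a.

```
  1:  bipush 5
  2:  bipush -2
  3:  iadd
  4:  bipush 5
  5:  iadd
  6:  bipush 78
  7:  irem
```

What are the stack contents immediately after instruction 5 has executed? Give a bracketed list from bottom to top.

[8]

bipush 5  → 5
bipush -2 → 5 -2
iadd      → 3
bipush 5  → 3 5
iadd      → 8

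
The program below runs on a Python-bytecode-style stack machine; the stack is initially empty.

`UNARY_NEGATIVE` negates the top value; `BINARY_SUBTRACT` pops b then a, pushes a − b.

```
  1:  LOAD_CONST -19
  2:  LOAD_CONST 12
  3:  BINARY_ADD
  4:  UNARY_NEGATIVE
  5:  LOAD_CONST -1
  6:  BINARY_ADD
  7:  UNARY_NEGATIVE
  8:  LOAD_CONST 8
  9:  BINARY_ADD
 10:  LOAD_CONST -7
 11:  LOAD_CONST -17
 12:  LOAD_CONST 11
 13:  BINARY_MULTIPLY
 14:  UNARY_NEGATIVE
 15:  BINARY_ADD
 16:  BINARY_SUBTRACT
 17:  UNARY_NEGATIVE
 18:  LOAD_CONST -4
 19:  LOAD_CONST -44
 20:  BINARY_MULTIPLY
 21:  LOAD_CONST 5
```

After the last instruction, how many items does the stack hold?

LOAD_CONST -19  -> -19
LOAD_CONST 12   -> -19 12
BINARY_ADD      -> -7
UNARY_NEGATIVE  -> 7
LOAD_CONST -1   -> 7 -1
BINARY_ADD      -> 6
UNARY_NEGATIVE  -> -6
LOAD_CONST 8    -> -6 8
BINARY_ADD      -> 2
LOAD_CONST -7   -> 2 -7
LOAD_CONST -17  -> 2 -7 -17
LOAD_CONST 11   -> 2 -7 -17 11
BINARY_MULTIPLY -> 2 -7 -187
UNARY_NEGATIVE  -> 2 -7 187
BINARY_ADD      -> 2 180
BINARY_SUBTRACT -> -178
UNARY_NEGATIVE  -> 178
LOAD_CONST -4   -> 178 -4
LOAD_CONST -44  -> 178 -4 -44
BINARY_MULTIPLY -> 178 176
LOAD_CONST 5    -> 178 176 5

3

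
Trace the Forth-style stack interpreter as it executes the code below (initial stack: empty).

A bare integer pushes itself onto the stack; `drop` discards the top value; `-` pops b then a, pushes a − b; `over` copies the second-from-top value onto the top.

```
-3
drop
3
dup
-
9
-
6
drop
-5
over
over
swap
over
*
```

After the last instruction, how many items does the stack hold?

-3   -> [-3]
drop -> []
3    -> [3]
dup  -> [3, 3]
-    -> [0]
9    -> [0, 9]
-    -> [-9]
6    -> [-9, 6]
drop -> [-9]
-5   -> [-9, -5]
over -> [-9, -5, -9]
over -> [-9, -5, -9, -5]
swap -> [-9, -5, -5, -9]
over -> [-9, -5, -5, -9, -5]
*    -> [-9, -5, -5, 45]

4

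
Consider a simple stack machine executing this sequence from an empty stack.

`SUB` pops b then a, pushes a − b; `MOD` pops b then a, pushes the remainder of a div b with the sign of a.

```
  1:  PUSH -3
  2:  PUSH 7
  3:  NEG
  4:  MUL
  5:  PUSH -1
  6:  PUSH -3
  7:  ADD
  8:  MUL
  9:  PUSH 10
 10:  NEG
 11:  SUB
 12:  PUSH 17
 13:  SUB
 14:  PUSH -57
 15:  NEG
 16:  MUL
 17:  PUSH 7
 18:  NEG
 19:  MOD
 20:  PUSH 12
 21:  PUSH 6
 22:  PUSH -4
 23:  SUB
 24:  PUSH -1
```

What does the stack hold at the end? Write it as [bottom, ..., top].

[0, 12, 10, -1]

PUSH -3  : [-3]
PUSH 7   : [-3, 7]
NEG      : [-3, -7]
MUL      : [21]
PUSH -1  : [21, -1]
PUSH -3  : [21, -1, -3]
ADD      : [21, -4]
MUL      : [-84]
PUSH 10  : [-84, 10]
NEG      : [-84, -10]
SUB      : [-74]
PUSH 17  : [-74, 17]
SUB      : [-91]
PUSH -57 : [-91, -57]
NEG      : [-91, 57]
MUL      : [-5187]
PUSH 7   : [-5187, 7]
NEG      : [-5187, -7]
MOD      : [0]
PUSH 12  : [0, 12]
PUSH 6   : [0, 12, 6]
PUSH -4  : [0, 12, 6, -4]
SUB      : [0, 12, 10]
PUSH -1  : [0, 12, 10, -1]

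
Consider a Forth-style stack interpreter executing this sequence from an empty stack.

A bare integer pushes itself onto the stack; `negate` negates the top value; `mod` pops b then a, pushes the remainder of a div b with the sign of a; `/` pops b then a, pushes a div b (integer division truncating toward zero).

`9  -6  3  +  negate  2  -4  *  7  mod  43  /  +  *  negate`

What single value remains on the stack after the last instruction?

-27

9      : 9
-6     : 9 -6
3      : 9 -6 3
+      : 9 -3
negate : 9 3
2      : 9 3 2
-4     : 9 3 2 -4
*      : 9 3 -8
7      : 9 3 -8 7
mod    : 9 3 -1
43     : 9 3 -1 43
/      : 9 3 0
+      : 9 3
*      : 27
negate : -27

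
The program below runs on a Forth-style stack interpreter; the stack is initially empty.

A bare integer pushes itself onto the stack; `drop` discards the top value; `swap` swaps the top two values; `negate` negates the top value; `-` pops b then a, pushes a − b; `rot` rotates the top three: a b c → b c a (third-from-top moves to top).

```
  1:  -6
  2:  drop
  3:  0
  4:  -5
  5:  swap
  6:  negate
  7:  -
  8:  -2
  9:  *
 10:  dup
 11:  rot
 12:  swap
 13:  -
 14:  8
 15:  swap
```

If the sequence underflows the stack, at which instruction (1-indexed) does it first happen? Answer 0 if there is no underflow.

-6      [-6]
drop    []
0       [0]
-5      [0, -5]
swap    [-5, 0]
negate  [-5, 0]
-       [-5]
-2      [-5, -2]
*       [10]
dup     [10, 10]
rot  — needs 3 operands, stack has 2 → underflow

11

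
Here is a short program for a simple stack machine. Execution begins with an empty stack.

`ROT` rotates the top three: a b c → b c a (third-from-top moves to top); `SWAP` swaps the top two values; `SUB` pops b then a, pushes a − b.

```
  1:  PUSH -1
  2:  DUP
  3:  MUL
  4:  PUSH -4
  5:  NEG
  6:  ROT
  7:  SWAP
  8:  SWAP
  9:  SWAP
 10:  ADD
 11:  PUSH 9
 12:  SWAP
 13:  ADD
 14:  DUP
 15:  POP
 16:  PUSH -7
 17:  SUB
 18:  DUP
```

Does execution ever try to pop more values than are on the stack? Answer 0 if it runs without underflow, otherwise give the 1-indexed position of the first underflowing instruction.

6

PUSH -1 : [-1]
DUP     : [-1, -1]
MUL     : [1]
PUSH -4 : [1, -4]
NEG     : [1, 4]
ROT  — needs 3 operands, stack has 2 → underflow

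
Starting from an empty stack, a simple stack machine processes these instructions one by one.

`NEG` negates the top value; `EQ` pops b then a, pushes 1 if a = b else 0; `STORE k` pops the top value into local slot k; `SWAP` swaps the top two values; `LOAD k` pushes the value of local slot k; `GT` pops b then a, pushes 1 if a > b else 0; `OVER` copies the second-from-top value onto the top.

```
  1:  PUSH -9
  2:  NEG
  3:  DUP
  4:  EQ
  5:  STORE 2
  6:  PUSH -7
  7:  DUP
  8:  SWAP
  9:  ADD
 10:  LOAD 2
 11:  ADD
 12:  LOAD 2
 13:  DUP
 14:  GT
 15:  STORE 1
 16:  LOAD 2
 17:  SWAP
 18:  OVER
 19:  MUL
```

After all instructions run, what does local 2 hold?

PUSH -9 → [-9]
NEG     → [9]
DUP     → [9, 9]
EQ      → [1]
STORE 2 → []
PUSH -7 → [-7]
DUP     → [-7, -7]
SWAP    → [-7, -7]
ADD     → [-14]
LOAD 2  → [-14, 1]
ADD     → [-13]
LOAD 2  → [-13, 1]
DUP     → [-13, 1, 1]
GT      → [-13, 0]
STORE 1 → [-13]
LOAD 2  → [-13, 1]
SWAP    → [1, -13]
OVER    → [1, -13, 1]
MUL     → [1, -13]

1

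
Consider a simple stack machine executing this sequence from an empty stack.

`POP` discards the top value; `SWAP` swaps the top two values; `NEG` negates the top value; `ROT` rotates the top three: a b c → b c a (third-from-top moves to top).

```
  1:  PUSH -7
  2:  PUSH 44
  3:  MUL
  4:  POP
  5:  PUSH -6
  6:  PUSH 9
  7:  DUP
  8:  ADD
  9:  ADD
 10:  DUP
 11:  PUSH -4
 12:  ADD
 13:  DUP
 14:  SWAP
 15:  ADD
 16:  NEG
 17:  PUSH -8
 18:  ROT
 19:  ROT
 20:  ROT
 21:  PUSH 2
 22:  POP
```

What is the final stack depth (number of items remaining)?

3

PUSH -7 : [-7]
PUSH 44 : [-7, 44]
MUL     : [-308]
POP     : []
PUSH -6 : [-6]
PUSH 9  : [-6, 9]
DUP     : [-6, 9, 9]
ADD     : [-6, 18]
ADD     : [12]
DUP     : [12, 12]
PUSH -4 : [12, 12, -4]
ADD     : [12, 8]
DUP     : [12, 8, 8]
SWAP    : [12, 8, 8]
ADD     : [12, 16]
NEG     : [12, -16]
PUSH -8 : [12, -16, -8]
ROT     : [-16, -8, 12]
ROT     : [-8, 12, -16]
ROT     : [12, -16, -8]
PUSH 2  : [12, -16, -8, 2]
POP     : [12, -16, -8]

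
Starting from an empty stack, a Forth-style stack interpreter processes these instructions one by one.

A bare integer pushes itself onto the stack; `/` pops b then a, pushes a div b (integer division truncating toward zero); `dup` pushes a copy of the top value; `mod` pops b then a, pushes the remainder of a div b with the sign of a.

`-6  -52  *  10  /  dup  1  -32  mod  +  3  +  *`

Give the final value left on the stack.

1085

-6  : -6
-52 : -6 -52
*   : 312
10  : 312 10
/   : 31
dup : 31 31
1   : 31 31 1
-32 : 31 31 1 -32
mod : 31 31 1
+   : 31 32
3   : 31 32 3
+   : 31 35
*   : 1085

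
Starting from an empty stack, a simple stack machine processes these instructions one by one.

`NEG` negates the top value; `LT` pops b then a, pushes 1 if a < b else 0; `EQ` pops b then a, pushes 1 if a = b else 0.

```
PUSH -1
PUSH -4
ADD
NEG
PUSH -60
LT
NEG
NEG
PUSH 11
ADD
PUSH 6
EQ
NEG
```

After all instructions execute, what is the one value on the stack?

PUSH -1  -> [-1]
PUSH -4  -> [-1, -4]
ADD      -> [-5]
NEG      -> [5]
PUSH -60 -> [5, -60]
LT       -> [0]
NEG      -> [0]
NEG      -> [0]
PUSH 11  -> [0, 11]
ADD      -> [11]
PUSH 6   -> [11, 6]
EQ       -> [0]
NEG      -> [0]

0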